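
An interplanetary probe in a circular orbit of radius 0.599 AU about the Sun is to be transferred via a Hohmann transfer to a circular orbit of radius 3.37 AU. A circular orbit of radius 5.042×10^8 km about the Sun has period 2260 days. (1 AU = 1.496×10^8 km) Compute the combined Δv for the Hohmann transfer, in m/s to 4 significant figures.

From Kepler's third law T² = 4π²r³/μ at r = 5.042×10^8 km, T = 2260 days = 2260 × 86400 s = 1.95264×10^8 s: μ = 4π²r³/T² = 1.32716×10^11 km³/s².
In km: r₁ = 0.599 × 1.496×10^8 = 8.96104×10^7 km; r₂ = 3.37 × 1.496×10^8 = 5.04152×10^8 km.
Semi-major axis of the transfer orbit: a_t = (8.96104×10^7 + 5.04152×10^8)/2 = 2.968812×10^8 km.
At r₁ the circular-orbit speed is v₁ = √(μ/r₁) = 38.48 km/s.
On the transfer ellipse at r₁, vis-viva gives v_p = √[μ(2/r₁ − 1/a_t)] = 50.15 km/s.
First burn Δv₁ = |v_p − v₁| = 11.67 km/s.
At r₂, v₂ = √(μ/r₂) = 16.225 km/s.
Transfer-orbit speed at r₂: v_a = √[μ(2/r₂ − 1/a_t)] = 8.9139 km/s.
Second burn Δv₂ = |v₂ − v_a| = 7.311 km/s.
Δv = Δv₁ + Δv₂ = 11.67 + 7.311 = 18.98 km/s.

Δv = 18980 m/s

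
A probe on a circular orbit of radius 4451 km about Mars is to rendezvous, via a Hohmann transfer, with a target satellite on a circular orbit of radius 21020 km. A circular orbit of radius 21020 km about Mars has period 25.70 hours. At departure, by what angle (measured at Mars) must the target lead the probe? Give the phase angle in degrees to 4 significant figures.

φ = 95.11°

From Kepler's third law T² = 4π²r³/μ at r = 21020 km, T = 25.70 hours = 25.70 × 3600 s = 92520 s: μ = 4π²r³/T² = 42833.8 km³/s².
Semi-major axis of the transfer orbit: a_t = (4451 + 21020)/2 = 12735.5 km.
Transfer time t = π√(a_t³/μ) = 21816 s.
The target's mean motion on its circular orbit is ω₂ = √(μ/r₂³) = 6.7912×10^-5 rad/s.
Angle swept by the target during transfer: ω₂·t = 1.4816 rad = 84.89°.
Arrival is 180° from departure on the ellipse, so φ = 180° − 84.89° = 95.11°.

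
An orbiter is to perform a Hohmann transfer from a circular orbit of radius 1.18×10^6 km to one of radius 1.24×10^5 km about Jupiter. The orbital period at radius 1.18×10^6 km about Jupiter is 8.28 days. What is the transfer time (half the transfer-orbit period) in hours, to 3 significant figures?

From Kepler's third law T² = 4π²r³/μ at r = 1.18×10^6 km, T = 8.28 days = 8.28 × 86400 s = 7.15392×10^5 s: μ = 4π²r³/T² = 1.26741×10^8 km³/s².
The Hohmann ellipse has a_t = (r₁ + r₂)/2 = 6.520×10^5 km.
By Kepler's third law the transfer-orbit period is T = 2π√(a_t³/μ), so t = T/2 = 1.469×10^5 s.
Converting: 1.469×10^5 s ÷ 3600 s/hour = 40.8 hours.

t = 40.8 hours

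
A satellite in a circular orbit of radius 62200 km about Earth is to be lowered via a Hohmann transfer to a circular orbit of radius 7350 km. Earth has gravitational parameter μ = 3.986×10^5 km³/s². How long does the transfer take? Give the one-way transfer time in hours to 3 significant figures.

Semi-major axis of the transfer orbit: a_t = (62200 + 7350)/2 = 34775 km.
Transfer time t = π√(a_t³/μ) = π√((34775)³ / 3.986×10^5) = 32270 s.
Converting: 32270 s ÷ 3600 s/hour = 8.96 hours.

t = 8.96 hours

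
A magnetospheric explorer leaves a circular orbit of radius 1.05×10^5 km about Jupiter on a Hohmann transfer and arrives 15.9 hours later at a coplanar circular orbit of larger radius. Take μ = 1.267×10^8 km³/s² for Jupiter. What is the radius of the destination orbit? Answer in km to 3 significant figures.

r₂ = 5.91×10^5 km

Transfer time t = 15.9 hours = 57240 s, and t = π√(a_t³/μ).
So a_t = (μ t²/π²)^(1/3) = (1.267×10^8 × (57240)² / π²)^(1/3) = 3.4777×10^5 km.
Since a_t = (r₁ + r₂)/2, r₂ = 2a_t − r₁ = 2×3.4777×10^5 − 1.050×10^5 = 5.9054×10^5 km.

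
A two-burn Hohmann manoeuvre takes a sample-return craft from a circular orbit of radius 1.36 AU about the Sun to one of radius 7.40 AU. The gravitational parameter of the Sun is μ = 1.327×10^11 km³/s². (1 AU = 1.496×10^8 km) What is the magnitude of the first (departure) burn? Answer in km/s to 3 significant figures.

In km: r₁ = 1.36 × 1.496×10^8 = 2.03456×10^8 km; r₂ = 7.40 × 1.496×10^8 = 1.10704×10^9 km.
The Hohmann ellipse has a_t = (r₁ + r₂)/2 = 6.55248×10^8 km.
On the circular orbit at r = 2.03456×10^8 km, v_c = √(μ/r) = 25.5388 km/s.
Vis-viva on the transfer ellipse at r = 2.03456×10^8 km gives v_t = √[μ(2/r − 1/a_t)] = 33.1955 km/s.
Δv₁ = |v_t − v_c| = |33.1955 − 25.5388| = 7.657 km/s.

Δv₁ = 7.66 km/s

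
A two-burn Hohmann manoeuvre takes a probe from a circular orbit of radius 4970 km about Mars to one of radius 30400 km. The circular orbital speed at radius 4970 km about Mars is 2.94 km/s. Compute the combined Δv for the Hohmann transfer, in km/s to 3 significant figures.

Δv = 1.47 km/s

From the circular-orbit relation v² = μ/r at r = 4970 km: μ = v²r = (2.94)² × 4970 = 42958.7 km³/s².
Transfer-ellipse semi-major axis a_t = (r₁ + r₂)/2 = (4970 + 30400)/2 = 17685 km.
At r₁ the circular-orbit speed is v₁ = √(μ/r₁) = 2.9400 km/s.
Transfer-orbit speed at r₁ (v² = μ(2/r − 1/a)): v_p = √[μ(2/r₁ − 1/a_t)] = 3.8546 km/s.
First burn Δv₁ = |v_p − v₁| = 0.9146 km/s.
At r₂, v₂ = √(μ/r₂) = 1.18875 km/s.
Transfer-orbit speed at r₂: v_a = √[μ(2/r₂ − 1/a_t)] = 0.630180 km/s.
Second burn Δv₂ = |v₂ − v_a| = 0.5586 km/s.
Δv = Δv₁ + Δv₂ = 0.9146 + 0.5586 = 1.473 km/s.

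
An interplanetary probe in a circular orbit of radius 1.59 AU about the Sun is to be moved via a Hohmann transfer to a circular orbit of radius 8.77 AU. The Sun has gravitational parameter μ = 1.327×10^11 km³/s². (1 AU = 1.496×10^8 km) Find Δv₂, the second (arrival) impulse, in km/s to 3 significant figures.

Δv₂ = 4.49 km/s

In km: r₁ = 1.59 × 1.496×10^8 = 2.37864×10^8 km; r₂ = 8.77 × 1.496×10^8 = 1.311992×10^9 km.
Semi-major axis of the transfer orbit: a_t = (2.37864×10^8 + 1.311992×10^9)/2 = 7.74928×10^8 km.
Circular speed at r = 1.311992×10^9 km: v_c = √(μ/r) = 10.057 km/s.
Transfer-orbit speed at the same r (vis-viva, a = a_t): v_t = √[μ(2/r − 1/a_t)] = 5.5719 km/s.
Δv₂ = |v_t − v_c| = |5.5719 − 10.057| = 4.485 km/s.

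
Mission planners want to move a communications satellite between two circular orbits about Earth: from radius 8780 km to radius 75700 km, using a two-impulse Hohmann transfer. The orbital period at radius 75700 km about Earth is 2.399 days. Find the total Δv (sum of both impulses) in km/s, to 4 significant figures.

Δv = 3.531 km/s

From Kepler's third law T² = 4π²r³/μ at r = 75700 km, T = 2.399 days = 2.399 × 86400 s = 2.072736×10^5 s: μ = 4π²r³/T² = 3.98620×10^5 km³/s².
Semi-major axis of the transfer orbit: a_t = (8780 + 75700)/2 = 42240 km.
Circular speed at r₁: v₁ = √(μ/r₁) = √(3.98620×10^5/8780) = 6.738 km/s.
On the transfer ellipse at r₁, vis-viva equation gives v_p = √[μ(2/r₁ − 1/a_t)] = 9.020 km/s.
First burn Δv₁ = |v_p − v₁| = 2.282 km/s.
At r₂, v₂ = √(μ/r₂) = 2.295 km/s.
Transfer-orbit speed at r₂: v_a = √[μ(2/r₂ − 1/a_t)] = 1.046 km/s.
Second burn Δv₂ = |v₂ − v_a| = 1.249 km/s.
Total Δv = Δv₁ + Δv₂ = 3.531 km/s.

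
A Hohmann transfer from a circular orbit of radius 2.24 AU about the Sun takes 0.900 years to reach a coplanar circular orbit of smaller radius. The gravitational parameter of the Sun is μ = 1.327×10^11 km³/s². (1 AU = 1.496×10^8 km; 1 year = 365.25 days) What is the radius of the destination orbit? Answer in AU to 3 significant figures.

In km: r₁ = 2.24 × 1.496×10^8 = 3.35104×10^8 km.
Transfer time t = 0.900 years × 365.25 × 86400 s = 2.840184×10^7 s, and t = π√(a_t³/μ).
So a_t = (μ t²/π²)^(1/3) = (1.327×10^11 × (2.840184×10^7)² / π²)^(1/3) = 2.2135×10^8 km.
Since a_t = (r₁ + r₂)/2, r₂ = 2a_t − r₁ = 2×2.2135×10^8 − 3.35104×10^8 = 1.07596×10^8 km.
In AU: r₂ = 1.07596×10^8 / 1.496×10^8 = 0.719 AU.

r₂ = 0.719 AU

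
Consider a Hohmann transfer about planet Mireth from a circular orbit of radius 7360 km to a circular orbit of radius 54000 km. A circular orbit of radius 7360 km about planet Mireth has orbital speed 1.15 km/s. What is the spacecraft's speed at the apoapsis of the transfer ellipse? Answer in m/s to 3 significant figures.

v = 208 m/s

From the circular-orbit relation v² = μ/r at r = 7360 km: μ = v²r = (1.15)² × 7360 = 9733.60 km³/s².
The Hohmann ellipse has a_t = (r₁ + r₂)/2 = 30680 km.
At apoapsis, r = 54000 km.
Vis-viva: v = √[μ(2/r − 1/a_t)] = √[9733.60 × (2/54000 − 1/30680)] = 0.2079 km/s.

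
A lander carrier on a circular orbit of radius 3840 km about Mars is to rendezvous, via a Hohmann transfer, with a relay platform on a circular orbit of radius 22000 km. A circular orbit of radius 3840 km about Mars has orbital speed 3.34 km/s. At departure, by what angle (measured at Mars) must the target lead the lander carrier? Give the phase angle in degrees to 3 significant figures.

From the circular-orbit relation v² = μ/r at r = 3840 km: μ = v²r = (3.34)² × 3840 = 42837.5 km³/s².
The Hohmann ellipse has a_t = (r₁ + r₂)/2 = 12920 km.
Transfer time t = π√(a_t³/μ) = 22290 s.
Target angular speed ω₂ = √(μ/r₂³) = 6.343×10^-5 rad/s.
Angle swept by the target during transfer: ω₂·t = 1.4139 rad = 81.01°.
The lander carrier traverses 180° on the transfer ellipse, so the target must lead by 180° − 81.01° = 99.0°.

φ = 99.0°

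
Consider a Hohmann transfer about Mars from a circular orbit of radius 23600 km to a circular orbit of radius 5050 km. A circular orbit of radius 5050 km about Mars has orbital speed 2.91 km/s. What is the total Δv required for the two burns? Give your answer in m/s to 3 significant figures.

From the circular-orbit relation v² = μ/r at r = 5050 km: μ = v²r = (2.91)² × 5050 = 42763.9 km³/s².
Transfer-ellipse semi-major axis a_t = (r₁ + r₂)/2 = (23600 + 5050)/2 = 14325 km.
At r₁ the circular-orbit speed is v₁ = √(μ/r₁) = 1.34612 km/s.
On the transfer ellipse at r₁, v² = μ(2/r − 1/a) gives v_a = √[μ(2/r₁ − 1/a_t)] = 0.799247 km/s.
First burn Δv₁ = |v_a − v₁| = 0.5469 km/s.
At r₂, v₂ = √(μ/r₂) = 2.9100 km/s.
Transfer-orbit speed at r₂: v_p = √[μ(2/r₂ − 1/a_t)] = 3.7351 km/s.
Second burn Δv₂ = |v₂ − v_p| = 0.8251 km/s.
Δv = Δv₁ + Δv₂ = 0.5469 + 0.8251 = 1.372 km/s.

Δv = 1370 m/s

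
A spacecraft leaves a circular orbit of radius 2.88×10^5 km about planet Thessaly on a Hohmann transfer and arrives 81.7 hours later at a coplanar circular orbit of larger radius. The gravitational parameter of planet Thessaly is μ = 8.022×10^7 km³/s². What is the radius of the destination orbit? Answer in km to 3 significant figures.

r₂ = 1.49×10^6 km

Transfer time t = 81.7 hours = 2.9412×10^5 s, and t = π√(a_t³/μ).
So a_t = (μ t²/π²)^(1/3) = (8.022×10^7 × (2.9412×10^5)² / π²)^(1/3) = 8.8922×10^5 km.
Since a_t = (r₁ + r₂)/2, r₂ = 2a_t − r₁ = 2×8.8922×10^5 − 2.880×10^5 = 1.49044×10^6 km.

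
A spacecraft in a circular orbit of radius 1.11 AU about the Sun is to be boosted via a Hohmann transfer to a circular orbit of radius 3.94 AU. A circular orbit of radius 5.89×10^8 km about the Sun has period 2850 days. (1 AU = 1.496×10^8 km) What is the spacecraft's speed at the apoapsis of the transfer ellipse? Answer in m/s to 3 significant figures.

From Kepler's third law T² = 4π²r³/μ at r = 5.89×10^8 km, T = 2850 days = 2850 × 86400 s = 2.4624×10^8 s: μ = 4π²r³/T² = 1.33042×10^11 km³/s².
In km: r₁ = 1.11 × 1.496×10^8 = 1.66056×10^8 km; r₂ = 3.94 × 1.496×10^8 = 5.89424×10^8 km.
Semi-major axis of the transfer orbit: a_t = (1.66056×10^8 + 5.89424×10^8)/2 = 3.7774×10^8 km.
The apoapsis of the transfer ellipse is at r = 5.89424×10^8 km.
From the vis-viva equation, v = √[μ(2/r − 1/a_t)] = 9.961 km/s.

v = 9960 m/s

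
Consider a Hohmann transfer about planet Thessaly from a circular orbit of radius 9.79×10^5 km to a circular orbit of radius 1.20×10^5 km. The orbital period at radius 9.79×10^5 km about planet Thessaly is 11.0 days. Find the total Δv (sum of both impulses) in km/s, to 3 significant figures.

Δv = 9.64 km/s

From Kepler's third law T² = 4π²r³/μ at r = 9.79×10^5 km, T = 11.0 days = 11.0 × 86400 s = 9.504×10^5 s: μ = 4π²r³/T² = 4.10105×10^7 km³/s².
The Hohmann ellipse has a_t = (r₁ + r₂)/2 = 5.495×10^5 km.
Circular speed at r₁: v₁ = √(μ/r₁) = √(4.10105×10^7/9.790×10^5) = 6.4723 km/s.
Transfer-orbit speed at r₁ (vis-viva): v_a = √[μ(2/r₁ − 1/a_t)] = 3.0246 km/s.
First burn Δv₁ = |v_a − v₁| = 3.448 km/s.
At r₂, v₂ = √(μ/r₂) = 18.4866 km/s.
Transfer-orbit speed at r₂: v_p = √[μ(2/r₂ − 1/a_t)] = 24.6754 km/s.
Second burn Δv₂ = |v₂ − v_p| = 6.189 km/s.
Δv = Δv₁ + Δv₂ = 3.448 + 6.189 = 9.637 km/s.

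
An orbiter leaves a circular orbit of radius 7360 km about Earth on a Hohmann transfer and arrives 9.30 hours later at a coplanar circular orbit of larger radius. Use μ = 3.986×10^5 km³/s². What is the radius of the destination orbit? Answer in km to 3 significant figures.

Transfer time t = 9.30 hours = 33480 s, and t = π√(a_t³/μ).
So a_t = (μ t²/π²)^(1/3) = (3.986×10^5 × (33480)² / π²)^(1/3) = 35640 km.
Since a_t = (r₁ + r₂)/2, r₂ = 2a_t − r₁ = 2×35640 − 7360 = 63920 km.

r₂ = 63900 km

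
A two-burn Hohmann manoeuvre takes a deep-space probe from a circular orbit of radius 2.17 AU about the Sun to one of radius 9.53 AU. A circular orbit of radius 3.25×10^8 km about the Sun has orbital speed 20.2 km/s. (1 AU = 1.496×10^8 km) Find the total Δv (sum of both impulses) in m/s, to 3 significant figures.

Δv = 9360 m/s

From the circular-orbit relation v² = μ/r at r = 3.25×10^8 km: μ = v²r = (20.2)² × 3.25×10^8 = 1.32613×10^11 km³/s².
In km: r₁ = 2.17 × 1.496×10^8 = 3.24632×10^8 km; r₂ = 9.53 × 1.496×10^8 = 1.425688×10^9 km.
Transfer-ellipse semi-major axis a_t = (r₁ + r₂)/2 = (3.24632×10^8 + 1.425688×10^9)/2 = 8.7516×10^8 km.
At r₁ the circular-orbit speed is v₁ = √(μ/r₁) = 20.2114 km/s.
Transfer-orbit speed at r₁ (vis-viva): v_p = √[μ(2/r₁ − 1/a_t)] = 25.7968 km/s.
First burn Δv₁ = |v_p − v₁| = 5.585 km/s.
At r₂, v₂ = √(μ/r₂) = 9.645 km/s.
Transfer-orbit speed at r₂: v_a = √[μ(2/r₂ − 1/a_t)] = 5.874 km/s.
Second burn Δv₂ = |v₂ − v_a| = 3.771 km/s.
Δv = Δv₁ + Δv₂ = 5.585 + 3.771 = 9.356 km/s.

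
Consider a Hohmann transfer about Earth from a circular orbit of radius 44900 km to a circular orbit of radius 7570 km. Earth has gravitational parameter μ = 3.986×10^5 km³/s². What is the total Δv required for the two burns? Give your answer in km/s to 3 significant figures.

Δv = 3.62 km/s

Semi-major axis of the transfer orbit: a_t = (44900 + 7570)/2 = 26235 km.
Circular speed at r₁: v₁ = √(μ/r₁) = √(3.986×10^5/44900) = 2.9795 km/s.
On the transfer ellipse at r₁, vis-viva gives v_a = √[μ(2/r₁ − 1/a_t)] = 1.6005 km/s.
First burn Δv₁ = |v_a − v₁| = 1.379 km/s.
At r₂, v₂ = √(μ/r₂) = 7.256 km/s.
Transfer-orbit speed at r₂: v_p = √[μ(2/r₂ − 1/a_t)] = 9.493 km/s.
Second burn Δv₂ = |v₂ − v_p| = 2.237 km/s.
Δv = Δv₁ + Δv₂ = 1.379 + 2.237 = 3.616 km/s.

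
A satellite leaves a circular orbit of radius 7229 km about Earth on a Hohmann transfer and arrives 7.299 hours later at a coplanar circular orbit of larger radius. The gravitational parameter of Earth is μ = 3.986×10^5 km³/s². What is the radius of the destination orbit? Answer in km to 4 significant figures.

r₂ = 53420 km

Transfer time t = 7.299 hours = 26276.4 s, and t = π√(a_t³/μ).
So a_t = (μ t²/π²)^(1/3) = (3.986×10^5 × (26276.4)² / π²)^(1/3) = 30324 km.
Since a_t = (r₁ + r₂)/2, r₂ = 2a_t − r₁ = 2×30324 − 7229 = 53419 km.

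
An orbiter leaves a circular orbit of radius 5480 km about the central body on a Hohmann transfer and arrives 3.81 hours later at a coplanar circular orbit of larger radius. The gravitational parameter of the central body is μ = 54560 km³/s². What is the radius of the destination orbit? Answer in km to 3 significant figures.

Transfer time t = 3.81 hours = 13716 s, and t = π√(a_t³/μ).
So a_t = (μ t²/π²)^(1/3) = (54560 × (13716)² / π²)^(1/3) = 10132 km.
Since a_t = (r₁ + r₂)/2, r₂ = 2a_t − r₁ = 2×10132 − 5480 = 14784 km.

r₂ = 14800 km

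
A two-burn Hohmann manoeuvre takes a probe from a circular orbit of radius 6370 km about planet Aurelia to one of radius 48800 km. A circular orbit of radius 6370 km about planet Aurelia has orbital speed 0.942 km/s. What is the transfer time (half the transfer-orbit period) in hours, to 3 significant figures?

From the circular-orbit relation v² = μ/r at r = 6370 km: μ = v²r = (0.942)² × 6370 = 5652.51 km³/s².
The Hohmann ellipse has a_t = (r₁ + r₂)/2 = 27585 km.
By Kepler's third law the transfer-orbit period is T = 2π√(a_t³/μ), so t = T/2 = 1.914×10^5 s.
Converting: 1.914×10^5 s ÷ 3600 s/hour = 53.2 hours.

t = 53.2 hours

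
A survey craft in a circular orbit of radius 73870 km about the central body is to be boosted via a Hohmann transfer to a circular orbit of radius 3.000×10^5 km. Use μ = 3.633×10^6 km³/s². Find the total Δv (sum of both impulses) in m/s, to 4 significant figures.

Δv = 3164 m/s

The Hohmann ellipse has a_t = (r₁ + r₂)/2 = 1.86935×10^5 km.
At r₁ the circular-orbit speed is v₁ = √(μ/r₁) = 7.0129 km/s.
Transfer-orbit speed at r₁ (v² = μ(2/r − 1/a)): v_p = √[μ(2/r₁ − 1/a_t)] = 8.8841 km/s.
First burn Δv₁ = |v_p − v₁| = 1.8712 km/s.
At r₂, v₂ = √(μ/r₂) = 3.47994 km/s.
Transfer-orbit speed at r₂: v_a = √[μ(2/r₂ − 1/a_t)] = 2.18756 km/s.
Second burn Δv₂ = |v₂ − v_a| = 1.2924 km/s.
Total Δv = Δv₁ + Δv₂ = 3.164 km/s.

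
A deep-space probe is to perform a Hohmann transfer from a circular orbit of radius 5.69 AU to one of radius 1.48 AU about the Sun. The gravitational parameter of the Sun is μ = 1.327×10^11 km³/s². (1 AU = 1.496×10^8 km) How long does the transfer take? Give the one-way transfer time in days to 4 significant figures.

In km: r₁ = 5.69 × 1.496×10^8 = 8.51224×10^8 km; r₂ = 1.48 × 1.496×10^8 = 2.21408×10^8 km.
Transfer-ellipse semi-major axis a_t = (r₁ + r₂)/2 = (8.51224×10^8 + 2.21408×10^8)/2 = 5.36316×10^8 km.
Transfer time t = π√(a_t³/μ) = π√((5.36316×10^8)³ / 1.327×10^11) = 1.071×10^8 s.
Converting: 1.071×10^8 s ÷ 86400 s/day = 1240 days.

t = 1240 days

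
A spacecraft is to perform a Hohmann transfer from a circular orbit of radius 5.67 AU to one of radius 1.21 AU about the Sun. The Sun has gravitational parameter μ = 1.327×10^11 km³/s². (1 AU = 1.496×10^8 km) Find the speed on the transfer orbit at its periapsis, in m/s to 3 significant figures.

In km: r₁ = 5.67 × 1.496×10^8 = 8.48232×10^8 km; r₂ = 1.21 × 1.496×10^8 = 1.81016×10^8 km.
Transfer-ellipse semi-major axis a_t = (r₁ + r₂)/2 = (8.48232×10^8 + 1.81016×10^8)/2 = 5.14624×10^8 km.
At periapsis, r = 1.81016×10^8 km.
Applying v² = μ(2/r − 1/a_t): v = 34.76 km/s.

v = 34800 m/s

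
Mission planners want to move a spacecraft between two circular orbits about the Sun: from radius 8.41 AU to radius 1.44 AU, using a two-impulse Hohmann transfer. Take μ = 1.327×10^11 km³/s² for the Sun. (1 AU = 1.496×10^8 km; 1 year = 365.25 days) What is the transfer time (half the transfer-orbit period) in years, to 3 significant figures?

In km: r₁ = 8.41 × 1.496×10^8 = 1.258136×10^9 km; r₂ = 1.44 × 1.496×10^8 = 2.15424×10^8 km.
The Hohmann ellipse has a_t = (r₁ + r₂)/2 = 7.3678×10^8 km.
Transfer time t = π√(a_t³/μ) = π√((7.3678×10^8)³ / 1.327×10^11) = 1.725×10^8 s.
Converting: 1.725×10^8 s ÷ 3.15576×10^7 s/year (365.25 × 86400) = 5.47 years.

t = 5.47 years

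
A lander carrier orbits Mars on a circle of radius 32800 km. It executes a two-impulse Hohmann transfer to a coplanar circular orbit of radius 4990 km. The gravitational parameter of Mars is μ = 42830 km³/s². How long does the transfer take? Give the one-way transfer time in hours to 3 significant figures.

Semi-major axis of the transfer orbit: a_t = (32800 + 4990)/2 = 18895 km.
Half the transfer-orbit period gives t = π√(a_t³/μ) = 39430 s.
Converting: 39430 s ÷ 3600 s/hour = 11.0 hours.

t = 11.0 hours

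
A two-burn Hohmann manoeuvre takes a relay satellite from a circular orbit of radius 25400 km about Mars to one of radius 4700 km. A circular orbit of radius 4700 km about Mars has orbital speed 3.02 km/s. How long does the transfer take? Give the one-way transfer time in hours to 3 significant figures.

t = 7.78 hours

From the circular-orbit relation v² = μ/r at r = 4700 km: μ = v²r = (3.02)² × 4700 = 42865.9 km³/s².
The Hohmann ellipse has a_t = (r₁ + r₂)/2 = 15050 km.
By Kepler's third law the transfer-orbit period is T = 2π√(a_t³/μ), so t = T/2 = 28020 s.
Converting: 28020 s ÷ 3600 s/hour = 7.78 hours.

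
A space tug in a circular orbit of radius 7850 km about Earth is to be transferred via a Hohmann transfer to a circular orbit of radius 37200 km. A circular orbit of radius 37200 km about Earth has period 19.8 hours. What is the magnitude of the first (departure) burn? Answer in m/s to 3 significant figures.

From Kepler's third law T² = 4π²r³/μ at r = 37200 km, T = 19.8 hours = 19.8 × 3600 s = 71280 s: μ = 4π²r³/T² = 3.99994×10^5 km³/s².
Transfer-ellipse semi-major axis a_t = (r₁ + r₂)/2 = (7850 + 37200)/2 = 22525 km.
On the circular orbit at r = 7850 km, v_c = √(μ/r) = 7.138 km/s.
Vis-viva on the transfer ellipse at r = 7850 km gives v_t = √[μ(2/r − 1/a_t)] = 9.173 km/s.
Δv₁ = |v_t − v_c| = |9.173 − 7.138| = 2.035 km/s.

Δv₁ = 2040 m/s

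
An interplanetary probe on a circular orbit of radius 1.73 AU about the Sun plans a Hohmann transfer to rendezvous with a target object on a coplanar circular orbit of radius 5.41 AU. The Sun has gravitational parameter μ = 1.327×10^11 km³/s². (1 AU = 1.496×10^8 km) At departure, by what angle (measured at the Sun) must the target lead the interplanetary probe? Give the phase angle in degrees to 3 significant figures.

In km: r₁ = 1.73 × 1.496×10^8 = 2.58808×10^8 km; r₂ = 5.41 × 1.496×10^8 = 8.09336×10^8 km.
Semi-major axis of the transfer orbit: a_t = (2.58808×10^8 + 8.09336×10^8)/2 = 5.34072×10^8 km.
Transfer time t = π√(a_t³/μ) = 1.0644×10^8 s.
The target's mean motion on its circular orbit is ω₂ = √(μ/r₂³) = 1.5821×10^-8 rad/s.
Angle swept by the target during transfer: ω₂·t = 1.684 rad = 96.49°.
The interplanetary probe traverses 180° on the transfer ellipse, so the target must lead by 180° − 96.49° = 83.5°.

φ = 83.5°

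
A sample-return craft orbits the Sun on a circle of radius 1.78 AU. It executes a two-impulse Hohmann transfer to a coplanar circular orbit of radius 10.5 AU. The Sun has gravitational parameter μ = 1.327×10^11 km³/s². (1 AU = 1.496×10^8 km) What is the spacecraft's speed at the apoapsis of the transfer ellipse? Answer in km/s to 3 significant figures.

In km: r₁ = 1.78 × 1.496×10^8 = 2.66288×10^8 km; r₂ = 10.5 × 1.496×10^8 = 1.5708×10^9 km.
The Hohmann ellipse has a_t = (r₁ + r₂)/2 = 9.18544×10^8 km.
At apoapsis, r = 1.5708×10^9 km.
From the vis-viva equation, v = √[μ(2/r − 1/a_t)] = 4.949 km/s.

v = 4.95 km/s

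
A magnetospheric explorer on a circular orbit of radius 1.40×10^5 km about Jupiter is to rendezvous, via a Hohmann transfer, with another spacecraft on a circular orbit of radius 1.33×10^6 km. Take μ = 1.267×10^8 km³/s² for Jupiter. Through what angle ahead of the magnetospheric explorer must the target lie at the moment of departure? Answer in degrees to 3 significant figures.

φ = 106°

The Hohmann ellipse has a_t = (r₁ + r₂)/2 = 7.350×10^5 km.
Transfer time t = π√(a_t³/μ) = 1.7587×10^5 s.
Target angular speed ω₂ = √(μ/r₂³) = 7.3386×10^-6 rad/s.
Angle swept by the target during transfer: ω₂·t = 1.2906 rad = 73.95°.
Arrival is 180° from departure on the ellipse, so φ = 180° − 73.95° = 106°.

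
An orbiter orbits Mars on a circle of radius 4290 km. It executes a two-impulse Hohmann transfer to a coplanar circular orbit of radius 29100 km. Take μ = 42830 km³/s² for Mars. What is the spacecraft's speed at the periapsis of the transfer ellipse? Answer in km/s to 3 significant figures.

Transfer-ellipse semi-major axis a_t = (r₁ + r₂)/2 = (4290 + 29100)/2 = 16695 km.
The periapsis of the transfer ellipse is at r = 4290 km.
Applying v² = μ(2/r − 1/a_t): v = 4.172 km/s.

v = 4.17 km/s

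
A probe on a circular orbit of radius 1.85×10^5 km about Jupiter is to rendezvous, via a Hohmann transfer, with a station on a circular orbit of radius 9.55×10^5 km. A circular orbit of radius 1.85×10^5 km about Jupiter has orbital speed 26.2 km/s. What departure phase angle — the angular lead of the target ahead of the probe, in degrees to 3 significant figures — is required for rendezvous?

φ = 97.0°

From the circular-orbit relation v² = μ/r at r = 1.85×10^5 km: μ = v²r = (26.2)² × 1.85×10^5 = 1.26991×10^8 km³/s².
The Hohmann ellipse has a_t = (r₁ + r₂)/2 = 5.700×10^5 km.
The half-period of the transfer ellipse is t = π√(a_t³/μ) = 1.1997×10^5 s.
Target angular speed ω₂ = √(μ/r₂³) = 1.2075×10^-5 rad/s.
Angle swept by the target during transfer: ω₂·t = 1.4486 rad = 83.00°.
The probe traverses 180° on the transfer ellipse, so the target must lead by 180° − 83.00° = 97.0°.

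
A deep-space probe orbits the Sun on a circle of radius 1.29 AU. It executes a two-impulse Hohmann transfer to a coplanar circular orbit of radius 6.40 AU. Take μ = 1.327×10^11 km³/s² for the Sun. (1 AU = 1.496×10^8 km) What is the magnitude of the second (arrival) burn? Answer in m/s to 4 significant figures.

In km: r₁ = 1.29 × 1.496×10^8 = 1.92984×10^8 km; r₂ = 6.40 × 1.496×10^8 = 9.5744×10^8 km.
Transfer-ellipse semi-major axis a_t = (r₁ + r₂)/2 = (1.92984×10^8 + 9.5744×10^8)/2 = 5.75212×10^8 km.
Circular speed at r = 9.5744×10^8 km: v_c = √(μ/r) = 11.773 km/s.
Vis-viva on the transfer ellipse at r = 9.5744×10^8 km gives v_t = √[μ(2/r − 1/a_t)] = 6.8191 km/s.
Δv₂ = |v_t − v_c| = |6.8191 − 11.773| = 4.954 km/s.

Δv₂ = 4954 m/s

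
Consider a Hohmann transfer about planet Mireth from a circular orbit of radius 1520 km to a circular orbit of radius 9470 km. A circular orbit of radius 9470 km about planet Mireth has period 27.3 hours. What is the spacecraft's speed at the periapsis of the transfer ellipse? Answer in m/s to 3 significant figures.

v = 1980 m/s

From Kepler's third law T² = 4π²r³/μ at r = 9470 km, T = 27.3 hours = 27.3 × 3600 s = 98280 s: μ = 4π²r³/T² = 3471.20 km³/s².
The Hohmann ellipse has a_t = (r₁ + r₂)/2 = 5495 km.
At periapsis, r = 1520 km.
From the vis-viva equation, v = √[μ(2/r − 1/a_t)] = 1.984 km/s.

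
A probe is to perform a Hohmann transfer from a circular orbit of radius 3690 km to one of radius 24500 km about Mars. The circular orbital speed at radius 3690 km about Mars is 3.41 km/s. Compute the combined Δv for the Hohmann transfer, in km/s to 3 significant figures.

Δv = 1.73 km/s

From the circular-orbit relation v² = μ/r at r = 3690 km: μ = v²r = (3.41)² × 3690 = 42907.7 km³/s².
The Hohmann ellipse has a_t = (r₁ + r₂)/2 = 14095 km.
At r₁ the circular-orbit speed is v₁ = √(μ/r₁) = 3.410 km/s.
On the transfer ellipse at r₁, vis-viva gives v_p = √[μ(2/r₁ − 1/a_t)] = 4.496 km/s.
First burn Δv₁ = |v_p − v₁| = 1.086 km/s.
At r₂, v₂ = √(μ/r₂) = 1.3234 km/s.
Transfer-orbit speed at r₂: v_a = √[μ(2/r₂ − 1/a_t)] = 0.67712 km/s.
Second burn Δv₂ = |v₂ − v_a| = 0.6463 km/s.
Δv = Δv₁ + Δv₂ = 1.086 + 0.6463 = 1.732 km/s.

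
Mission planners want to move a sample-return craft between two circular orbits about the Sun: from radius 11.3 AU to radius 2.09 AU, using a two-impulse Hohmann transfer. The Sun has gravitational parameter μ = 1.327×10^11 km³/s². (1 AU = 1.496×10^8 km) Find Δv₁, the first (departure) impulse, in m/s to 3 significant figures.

Δv₁ = 3910 m/s

In km: r₁ = 11.3 × 1.496×10^8 = 1.69048×10^9 km; r₂ = 2.09 × 1.496×10^8 = 3.12664×10^8 km.
The Hohmann ellipse has a_t = (r₁ + r₂)/2 = 1.001572×10^9 km.
On the circular orbit at r = 1.69048×10^9 km, v_c = √(μ/r) = 8.860 km/s.
Vis-viva on the transfer ellipse at r = 1.69048×10^9 km gives v_t = √[μ(2/r − 1/a_t)] = 4.950 km/s.
Δv₁ = |v_t − v_c| = |4.950 − 8.860| = 3.910 km/s.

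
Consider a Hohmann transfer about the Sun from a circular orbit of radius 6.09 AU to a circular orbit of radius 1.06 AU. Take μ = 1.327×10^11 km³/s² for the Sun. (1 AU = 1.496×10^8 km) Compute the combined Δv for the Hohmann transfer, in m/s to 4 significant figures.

Δv = 14330 m/s

In km: r₁ = 6.09 × 1.496×10^8 = 9.11064×10^8 km; r₂ = 1.06 × 1.496×10^8 = 1.58576×10^8 km.
Transfer-ellipse semi-major axis a_t = (r₁ + r₂)/2 = (9.11064×10^8 + 1.58576×10^8)/2 = 5.3482×10^8 km.
Circular speed at r₁: v₁ = √(μ/r₁) = √(1.327×10^11/9.11064×10^8) = 12.0687 km/s.
On the transfer ellipse at r₁, vis-viva equation gives v_a = √[μ(2/r₁ − 1/a_t)] = 6.57167 km/s.
First burn Δv₁ = |v_a − v₁| = 5.4970 km/s.
At r₂, v₂ = √(μ/r₂) = 28.9279 km/s.
Transfer-orbit speed at r₂: v_p = √[μ(2/r₂ − 1/a_t)] = 37.7561 km/s.
Second burn Δv₂ = |v₂ − v_p| = 8.8282 km/s.
Total Δv = Δv₁ + Δv₂ = 14.33 km/s.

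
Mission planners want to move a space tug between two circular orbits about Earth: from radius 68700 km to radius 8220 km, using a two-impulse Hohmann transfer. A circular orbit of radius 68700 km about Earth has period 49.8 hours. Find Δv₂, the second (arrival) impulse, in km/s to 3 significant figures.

From Kepler's third law T² = 4π²r³/μ at r = 68700 km, T = 49.8 hours = 49.8 × 3600 s = 1.7928×10^5 s: μ = 4π²r³/T² = 3.98260×10^5 km³/s².
The Hohmann ellipse has a_t = (r₁ + r₂)/2 = 38460 km.
On the circular orbit at r = 8220 km, v_c = √(μ/r) = 6.961 km/s.
Vis-viva on the transfer ellipse at r = 8220 km gives v_t = √[μ(2/r − 1/a_t)] = 9.303 km/s.
Δv₂ = |v_t − v_c| = |9.303 − 6.961| = 2.342 km/s.

Δv₂ = 2.34 km/s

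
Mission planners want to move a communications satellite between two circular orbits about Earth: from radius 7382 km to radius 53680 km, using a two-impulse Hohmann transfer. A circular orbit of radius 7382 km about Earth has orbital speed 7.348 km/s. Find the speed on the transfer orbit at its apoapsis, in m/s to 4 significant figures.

v = 1340 m/s

From the circular-orbit relation v² = μ/r at r = 7382 km: μ = v²r = (7.348)² × 7382 = 3.98577×10^5 km³/s².
Transfer-ellipse semi-major axis a_t = (r₁ + r₂)/2 = (7382 + 53680)/2 = 30531 km.
The apoapsis of the transfer ellipse is at r = 53680 km.
Vis-viva: v = √[μ(2/r − 1/a_t)] = √[3.98577×10^5 × (2/53680 − 1/30531)] = 1.340 km/s.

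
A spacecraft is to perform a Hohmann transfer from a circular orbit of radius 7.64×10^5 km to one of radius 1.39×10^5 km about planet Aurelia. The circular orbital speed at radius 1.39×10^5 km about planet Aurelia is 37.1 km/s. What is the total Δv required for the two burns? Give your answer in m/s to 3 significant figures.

From the circular-orbit relation v² = μ/r at r = 1.39×10^5 km: μ = v²r = (37.1)² × 1.39×10^5 = 1.91321×10^8 km³/s².
The Hohmann ellipse has a_t = (r₁ + r₂)/2 = 4.515×10^5 km.
At r₁ the circular-orbit speed is v₁ = √(μ/r₁) = 15.8247 km/s.
On the transfer ellipse at r₁, vis-viva equation gives v_a = √[μ(2/r₁ − 1/a_t)] = 8.78038 km/s.
First burn Δv₁ = |v_a − v₁| = 7.044 km/s.
At r₂, v₂ = √(μ/r₂) = 37.10 km/s.
Transfer-orbit speed at r₂: v_p = √[μ(2/r₂ − 1/a_t)] = 48.26 km/s.
Second burn Δv₂ = |v₂ − v_p| = 11.16 km/s.
Total Δv = Δv₁ + Δv₂ = 18.20 km/s.

Δv = 18200 m/s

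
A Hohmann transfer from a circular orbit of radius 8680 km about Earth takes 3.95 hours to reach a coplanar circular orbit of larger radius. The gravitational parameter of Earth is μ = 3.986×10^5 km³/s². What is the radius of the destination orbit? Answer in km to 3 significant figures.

r₂ = 31600 km

Transfer time t = 3.95 hours = 14220 s, and t = π√(a_t³/μ).
So a_t = (μ t²/π²)^(1/3) = (3.986×10^5 × (14220)² / π²)^(1/3) = 20138 km.
Since a_t = (r₁ + r₂)/2, r₂ = 2a_t − r₁ = 2×20138 − 8680 = 31596 km.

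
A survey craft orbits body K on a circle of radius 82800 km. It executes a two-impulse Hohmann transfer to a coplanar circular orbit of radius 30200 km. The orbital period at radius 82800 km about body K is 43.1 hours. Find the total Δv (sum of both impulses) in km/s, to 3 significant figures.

From Kepler's third law T² = 4π²r³/μ at r = 82800 km, T = 43.1 hours = 43.1 × 3600 s = 1.5516×10^5 s: μ = 4π²r³/T² = 9.30875×10^5 km³/s².
Transfer-ellipse semi-major axis a_t = (r₁ + r₂)/2 = (82800 + 30200)/2 = 56500 km.
At r₁ the circular-orbit speed is v₁ = √(μ/r₁) = 3.3530 km/s.
On the transfer ellipse at r₁, vis-viva equation gives v_a = √[μ(2/r₁ − 1/a_t)] = 2.4514 km/s.
First burn Δv₁ = |v_a − v₁| = 0.9016 km/s.
Circular speed at r₂: v₂ = √(μ/r₂) = 5.552 km/s.
Transfer-orbit speed at r₂: v_p = √[μ(2/r₂ − 1/a_t)] = 6.721 km/s.
Second burn Δv₂ = |v₂ − v_p| = 1.169 km/s.
Total Δv = Δv₁ + Δv₂ = 2.071 km/s.

Δv = 2.07 km/s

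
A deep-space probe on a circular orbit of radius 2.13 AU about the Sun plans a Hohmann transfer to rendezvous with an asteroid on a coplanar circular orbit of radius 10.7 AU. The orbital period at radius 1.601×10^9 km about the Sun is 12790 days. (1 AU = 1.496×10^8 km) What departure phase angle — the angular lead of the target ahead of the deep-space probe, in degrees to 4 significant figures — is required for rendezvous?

φ = 96.44°

From Kepler's third law T² = 4π²r³/μ at r = 1.601×10^9 km, T = 12790 days = 12790 × 86400 s = 1.105056×10^9 s: μ = 4π²r³/T² = 1.32668×10^11 km³/s².
In km: r₁ = 2.13 × 1.496×10^8 = 3.18648×10^8 km; r₂ = 10.7 × 1.496×10^8 = 1.60072×10^9 km.
Semi-major axis of the transfer orbit: a_t = (3.18648×10^8 + 1.60072×10^9)/2 = 9.59684×10^8 km.
Transfer time t = π√(a_t³/μ) = 2.56425×10^8 s.
The target's mean motion on its circular orbit is ω₂ = √(μ/r₂³) = 5.68734×10^-9 rad/s.
Angle swept by the target during transfer: ω₂·t = 1.4584 rad = 83.56°.
Arrival is 180° from departure on the ellipse, so φ = 180° − 83.56° = 96.44°.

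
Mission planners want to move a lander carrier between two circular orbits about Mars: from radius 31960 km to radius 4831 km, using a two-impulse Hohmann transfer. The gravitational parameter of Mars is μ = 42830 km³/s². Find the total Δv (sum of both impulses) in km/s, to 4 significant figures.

Semi-major axis of the transfer orbit: a_t = (31960 + 4831)/2 = 18395.5 km.
At r₁ the circular-orbit speed is v₁ = √(μ/r₁) = 1.15763 km/s.
Transfer-orbit speed at r₁ (v² = μ(2/r − 1/a)): v_a = √[μ(2/r₁ − 1/a_t)] = 0.593244 km/s.
First burn Δv₁ = |v_a − v₁| = 0.56439 km/s.
At r₂, v₂ = √(μ/r₂) = 2.97753 km/s.
Transfer-orbit speed at r₂: v_p = √[μ(2/r₂ − 1/a_t)] = 3.92467 km/s.
Second burn Δv₂ = |v₂ − v_p| = 0.94714 km/s.
Δv = Δv₁ + Δv₂ = 0.56439 + 0.94714 = 1.512 km/s.

Δv = 1.512 km/s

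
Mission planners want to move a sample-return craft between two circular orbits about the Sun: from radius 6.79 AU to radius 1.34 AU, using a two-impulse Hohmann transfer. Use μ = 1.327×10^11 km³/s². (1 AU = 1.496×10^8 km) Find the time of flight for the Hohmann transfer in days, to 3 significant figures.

In km: r₁ = 6.79 × 1.496×10^8 = 1.015784×10^9 km; r₂ = 1.34 × 1.496×10^8 = 2.00464×10^8 km.
Transfer-ellipse semi-major axis a_t = (r₁ + r₂)/2 = (1.015784×10^9 + 2.00464×10^8)/2 = 6.08124×10^8 km.
Half the transfer-orbit period gives t = π√(a_t³/μ) = 1.293×10^8 s.
Converting: 1.293×10^8 s ÷ 86400 s/day = 1500 days.

t = 1500 days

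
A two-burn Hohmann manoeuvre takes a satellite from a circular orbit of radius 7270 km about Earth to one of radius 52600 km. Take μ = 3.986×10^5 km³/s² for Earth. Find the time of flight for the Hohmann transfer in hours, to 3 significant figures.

The Hohmann ellipse has a_t = (r₁ + r₂)/2 = 29935 km.
By Kepler's third law the transfer-orbit period is T = 2π√(a_t³/μ), so t = T/2 = 25770 s.
Converting: 25770 s ÷ 3600 s/hour = 7.16 hours.

t = 7.16 hours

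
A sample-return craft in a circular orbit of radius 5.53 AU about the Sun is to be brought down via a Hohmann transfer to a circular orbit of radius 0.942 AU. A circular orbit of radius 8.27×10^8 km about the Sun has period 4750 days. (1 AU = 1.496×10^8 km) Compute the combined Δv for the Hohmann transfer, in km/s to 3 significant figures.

Δv = 15.3 km/s

From Kepler's third law T² = 4π²r³/μ at r = 8.27×10^8 km, T = 4750 days = 4750 × 86400 s = 4.104×10^8 s: μ = 4π²r³/T² = 1.32575×10^11 km³/s².
In km: r₁ = 5.53 × 1.496×10^8 = 8.27288×10^8 km; r₂ = 0.942 × 1.496×10^8 = 1.409232×10^8 km.
Semi-major axis of the transfer orbit: a_t = (8.27288×10^8 + 1.409232×10^8)/2 = 4.841056×10^8 km.
At r₁ the circular-orbit speed is v₁ = √(μ/r₁) = 12.659 km/s.
Transfer-orbit speed at r₁ (vis-viva): v_a = √[μ(2/r₁ − 1/a_t)] = 6.8300 km/s.
First burn Δv₁ = |v_a − v₁| = 5.829 km/s.
At r₂, v₂ = √(μ/r₂) = 30.672 km/s.
Transfer-orbit speed at r₂: v_p = √[μ(2/r₂ − 1/a_t)] = 40.096 km/s.
Second burn Δv₂ = |v₂ − v_p| = 9.424 km/s.
Δv = Δv₁ + Δv₂ = 5.829 + 9.424 = 15.25 km/s.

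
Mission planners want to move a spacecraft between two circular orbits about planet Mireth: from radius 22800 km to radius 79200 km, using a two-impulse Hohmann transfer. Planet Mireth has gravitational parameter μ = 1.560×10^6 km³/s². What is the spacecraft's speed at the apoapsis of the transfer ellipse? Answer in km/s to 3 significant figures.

The Hohmann ellipse has a_t = (r₁ + r₂)/2 = 51000 km.
The apoapsis of the transfer ellipse is at r = 79200 km.
Vis-viva: v = √[μ(2/r − 1/a_t)] = √[1.560×10^6 × (2/79200 − 1/51000)] = 2.967 km/s.

v = 2.97 km/s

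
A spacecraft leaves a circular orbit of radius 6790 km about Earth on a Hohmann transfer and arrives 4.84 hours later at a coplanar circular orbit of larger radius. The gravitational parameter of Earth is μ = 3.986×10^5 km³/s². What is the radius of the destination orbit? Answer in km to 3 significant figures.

r₂ = 39300 km

Transfer time t = 4.84 hours = 17424 s, and t = π√(a_t³/μ).
So a_t = (μ t²/π²)^(1/3) = (3.986×10^5 × (17424)² / π²)^(1/3) = 23059 km.
Since a_t = (r₁ + r₂)/2, r₂ = 2a_t − r₁ = 2×23059 − 6790 = 39328 km.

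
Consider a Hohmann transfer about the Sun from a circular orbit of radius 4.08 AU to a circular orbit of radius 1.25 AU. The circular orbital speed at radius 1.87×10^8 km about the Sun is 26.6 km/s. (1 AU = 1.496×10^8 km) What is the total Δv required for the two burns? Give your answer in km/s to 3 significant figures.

Δv = 11.0 km/s

From the circular-orbit relation v² = μ/r at r = 1.87×10^8 km: μ = v²r = (26.6)² × 1.87×10^8 = 1.32314×10^11 km³/s².
In km: r₁ = 4.08 × 1.496×10^8 = 6.10368×10^8 km; r₂ = 1.25 × 1.496×10^8 = 1.870×10^8 km.
The Hohmann ellipse has a_t = (r₁ + r₂)/2 = 3.98684×10^8 km.
Circular speed at r₁: v₁ = √(μ/r₁) = √(1.32314×10^11/6.10368×10^8) = 14.72 km/s.
On the transfer ellipse at r₁, vis-viva equation gives v_a = √[μ(2/r₁ − 1/a_t)] = 10.08 km/s.
First burn Δv₁ = |v_a − v₁| = 4.640 km/s.
At r₂, v₂ = √(μ/r₂) = 26.600 km/s.
Transfer-orbit speed at r₂: v_p = √[μ(2/r₂ − 1/a_t)] = 32.913 km/s.
Second burn Δv₂ = |v₂ − v_p| = 6.313 km/s.
Total Δv = Δv₁ + Δv₂ = 10.95 km/s.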